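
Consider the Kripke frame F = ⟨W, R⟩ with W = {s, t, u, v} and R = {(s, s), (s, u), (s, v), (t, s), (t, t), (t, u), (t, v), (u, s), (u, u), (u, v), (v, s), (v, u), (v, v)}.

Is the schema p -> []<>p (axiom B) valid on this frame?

By correspondence theory, B is valid on a frame iff R is symmetric.
Symmetric: no — t R s but not s R t.

No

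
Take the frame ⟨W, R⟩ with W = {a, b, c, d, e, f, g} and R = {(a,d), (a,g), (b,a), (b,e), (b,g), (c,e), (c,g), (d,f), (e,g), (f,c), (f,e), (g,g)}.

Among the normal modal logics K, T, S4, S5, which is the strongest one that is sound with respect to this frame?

K

Reflexive (axiom T): no — a is not related to itself.
Transitive (axiom 4): no — a R d and d R f, but not a R f.
Euclidean (axiom 5): no — a R d and a R g, but not d R g.
So F validates K; T would additionally require R to be reflexive. The strongest is K.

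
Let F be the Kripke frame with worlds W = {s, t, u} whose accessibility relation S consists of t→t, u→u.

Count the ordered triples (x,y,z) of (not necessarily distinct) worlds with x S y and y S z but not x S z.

0

S is transitive; there are no such tuples.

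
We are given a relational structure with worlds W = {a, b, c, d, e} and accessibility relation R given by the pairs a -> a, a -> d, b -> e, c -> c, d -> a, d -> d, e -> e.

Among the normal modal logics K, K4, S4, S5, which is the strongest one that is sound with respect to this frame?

K4

Transitive (axiom 4): yes — every two-step R-path is closed by a direct edge.
Reflexive (axiom T): no — b is not related to itself.
Euclidean (axiom 5): yes — any two successors of a common world are R-related.
So F validates K, K4; S4 would additionally require R to be reflexive. The strongest is K4.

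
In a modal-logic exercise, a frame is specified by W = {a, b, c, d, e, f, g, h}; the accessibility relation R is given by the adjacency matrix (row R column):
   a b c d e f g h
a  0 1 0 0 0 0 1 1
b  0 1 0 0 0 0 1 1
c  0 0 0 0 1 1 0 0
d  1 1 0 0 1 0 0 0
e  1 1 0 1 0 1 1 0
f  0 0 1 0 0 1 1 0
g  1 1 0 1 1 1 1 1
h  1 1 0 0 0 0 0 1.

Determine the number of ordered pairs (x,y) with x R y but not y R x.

Enumerating: (a,b), (c,e), (d,a), (d,b), (e,a), (e,b), (e,f), (g,d), (g,h).

9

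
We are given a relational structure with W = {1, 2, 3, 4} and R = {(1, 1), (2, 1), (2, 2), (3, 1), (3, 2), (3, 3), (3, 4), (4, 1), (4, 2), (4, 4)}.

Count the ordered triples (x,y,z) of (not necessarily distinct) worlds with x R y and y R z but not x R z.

0

R is transitive; there are no such tuples.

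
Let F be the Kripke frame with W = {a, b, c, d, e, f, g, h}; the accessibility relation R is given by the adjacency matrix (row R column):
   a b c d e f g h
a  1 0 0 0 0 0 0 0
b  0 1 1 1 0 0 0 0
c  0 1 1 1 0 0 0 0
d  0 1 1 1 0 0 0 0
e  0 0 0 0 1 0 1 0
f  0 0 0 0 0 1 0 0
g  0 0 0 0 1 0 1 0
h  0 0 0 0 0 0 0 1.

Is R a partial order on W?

No

Reflexive: yes — every world is R-related to itself.
Transitive: yes — every two-step R-path is closed by a direct edge.
Antisymmetric: no — b R c and c R b with b ≠ c.
So R is not a partial order.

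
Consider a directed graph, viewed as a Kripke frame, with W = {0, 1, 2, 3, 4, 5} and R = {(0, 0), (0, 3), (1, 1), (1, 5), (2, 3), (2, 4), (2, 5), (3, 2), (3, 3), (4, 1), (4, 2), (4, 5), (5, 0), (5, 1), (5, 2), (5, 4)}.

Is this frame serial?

Serial: yes — every world has a successor (e.g. 0 R 0).

Yes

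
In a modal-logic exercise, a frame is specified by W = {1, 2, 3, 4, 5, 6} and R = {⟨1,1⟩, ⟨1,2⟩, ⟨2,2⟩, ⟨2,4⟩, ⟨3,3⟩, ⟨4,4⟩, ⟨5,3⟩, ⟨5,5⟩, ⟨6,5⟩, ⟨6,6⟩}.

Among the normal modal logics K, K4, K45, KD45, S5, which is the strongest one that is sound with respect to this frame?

Transitive (axiom 4): no — 1 R 2 and 2 R 4, but not 1 R 4.
Euclidean (axiom 5): no — 1 R 2 and 1 R 1, but not 2 R 1.
Serial (axiom D): yes — every world has a successor (e.g. 1 R 1).
Reflexive (axiom T): yes — every world is R-related to itself.
So F validates K; K4 would additionally require R to be transitive. The strongest is K.

K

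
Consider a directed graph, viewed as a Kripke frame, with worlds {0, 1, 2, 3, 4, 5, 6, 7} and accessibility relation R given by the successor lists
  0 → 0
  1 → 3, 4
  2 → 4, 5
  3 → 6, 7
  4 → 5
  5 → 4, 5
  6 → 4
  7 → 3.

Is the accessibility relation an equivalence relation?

Reflexive: no — 1 is not related to itself.
Symmetric: no — 1 R 3 but not 3 R 1.
Transitive: no — 1 R 3 and 3 R 6, but not 1 R 6.
So R is not an equivalence relation.

No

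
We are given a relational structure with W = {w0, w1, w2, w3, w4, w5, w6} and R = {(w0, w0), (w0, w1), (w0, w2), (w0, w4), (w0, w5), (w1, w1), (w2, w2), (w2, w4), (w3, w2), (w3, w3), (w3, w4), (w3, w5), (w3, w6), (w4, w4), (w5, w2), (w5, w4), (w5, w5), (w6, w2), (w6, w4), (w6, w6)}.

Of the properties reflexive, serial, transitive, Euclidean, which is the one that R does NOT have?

Euclidean

Reflexive: yes — every world is R-related to itself.
Serial: yes — every world has a successor (e.g. w0 R w0).
Transitive: yes — every two-step R-path is closed by a direct edge.
Euclidean: no — w0 R w1 and w0 R w2, but not w1 R w2.
Only Euclidean fails.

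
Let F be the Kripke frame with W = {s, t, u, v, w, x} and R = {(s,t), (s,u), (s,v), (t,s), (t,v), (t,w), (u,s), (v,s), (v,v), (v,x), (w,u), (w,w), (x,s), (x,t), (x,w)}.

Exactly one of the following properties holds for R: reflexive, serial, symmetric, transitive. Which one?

serial

Reflexive: no — s is not related to itself.
Serial: yes — every world has a successor (e.g. s R t).
Symmetric: no — t R v but not v R t.
Transitive: no — s R t and t R w, but not s R w.
Only serial holds.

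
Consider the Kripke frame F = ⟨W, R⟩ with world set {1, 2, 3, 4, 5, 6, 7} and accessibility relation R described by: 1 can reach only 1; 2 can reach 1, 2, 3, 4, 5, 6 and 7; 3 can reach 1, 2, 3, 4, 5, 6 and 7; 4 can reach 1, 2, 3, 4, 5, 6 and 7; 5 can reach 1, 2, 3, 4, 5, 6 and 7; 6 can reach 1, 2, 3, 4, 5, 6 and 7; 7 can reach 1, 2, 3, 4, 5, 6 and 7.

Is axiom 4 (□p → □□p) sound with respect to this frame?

Yes

Axiom 4 corresponds to the accessibility relation being transitive.
Transitive: yes — every two-step R-path is closed by a direct edge.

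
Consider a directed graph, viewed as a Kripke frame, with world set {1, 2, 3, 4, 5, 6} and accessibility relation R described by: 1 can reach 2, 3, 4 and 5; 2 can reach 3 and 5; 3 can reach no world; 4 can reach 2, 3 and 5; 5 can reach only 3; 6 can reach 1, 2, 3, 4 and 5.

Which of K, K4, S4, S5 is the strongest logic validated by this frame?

K4

Transitive (axiom 4): yes — every two-step R-path is closed by a direct edge.
Reflexive (axiom T): no — 1 is not related to itself.
Euclidean (axiom 5): no — 1 R 2 and 1 R 4, but not 2 R 4.
So F validates K, K4; S4 would additionally require R to be reflexive. The strongest is K4.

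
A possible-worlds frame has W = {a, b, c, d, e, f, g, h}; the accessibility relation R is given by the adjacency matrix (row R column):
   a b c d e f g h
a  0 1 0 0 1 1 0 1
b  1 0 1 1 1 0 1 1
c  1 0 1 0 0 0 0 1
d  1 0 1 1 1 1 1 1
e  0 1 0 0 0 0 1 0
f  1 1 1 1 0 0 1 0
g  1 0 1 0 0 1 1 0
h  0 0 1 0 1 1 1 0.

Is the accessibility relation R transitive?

Transitive: no — a R b and b R c, but not a R c.

No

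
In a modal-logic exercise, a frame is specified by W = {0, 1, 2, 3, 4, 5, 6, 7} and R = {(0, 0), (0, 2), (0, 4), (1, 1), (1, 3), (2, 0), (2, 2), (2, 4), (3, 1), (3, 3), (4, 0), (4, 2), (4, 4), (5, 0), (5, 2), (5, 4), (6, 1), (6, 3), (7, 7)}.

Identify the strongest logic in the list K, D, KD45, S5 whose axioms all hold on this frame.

Serial (axiom D): yes — every world has a successor (e.g. 0 R 0).
Euclidean (axiom 5): yes — any two successors of a common world are R-related.
Transitive (axiom 4): yes — every two-step R-path is closed by a direct edge.
Reflexive (axiom T): no — 5 is not related to itself.
So F validates K, D, KD45; S5 would additionally require R to be reflexive. The strongest is KD45.

KD45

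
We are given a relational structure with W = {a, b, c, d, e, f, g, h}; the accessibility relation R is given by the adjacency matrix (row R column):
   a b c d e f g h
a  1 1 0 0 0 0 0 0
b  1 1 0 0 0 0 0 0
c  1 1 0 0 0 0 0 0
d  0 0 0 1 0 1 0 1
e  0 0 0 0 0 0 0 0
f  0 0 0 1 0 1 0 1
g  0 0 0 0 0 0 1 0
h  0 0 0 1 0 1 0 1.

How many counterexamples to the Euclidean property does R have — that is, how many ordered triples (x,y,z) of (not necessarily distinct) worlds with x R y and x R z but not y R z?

0

R is Euclidean; there are no such tuples.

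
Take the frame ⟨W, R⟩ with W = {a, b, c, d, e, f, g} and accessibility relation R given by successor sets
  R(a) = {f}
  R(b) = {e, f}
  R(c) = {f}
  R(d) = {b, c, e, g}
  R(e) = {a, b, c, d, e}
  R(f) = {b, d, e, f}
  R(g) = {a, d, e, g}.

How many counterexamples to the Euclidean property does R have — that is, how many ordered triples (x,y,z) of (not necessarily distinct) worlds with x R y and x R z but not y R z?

Enumerating: (b,e,f), (d,b,b), (d,b,c), (d,b,g), (d,c,b), (d,c,c), (d,c,e), (d,c,g), (d,e,g), (d,g,b), (d,g,c), (e,a,a), … and 27 more.
Total: 39.

39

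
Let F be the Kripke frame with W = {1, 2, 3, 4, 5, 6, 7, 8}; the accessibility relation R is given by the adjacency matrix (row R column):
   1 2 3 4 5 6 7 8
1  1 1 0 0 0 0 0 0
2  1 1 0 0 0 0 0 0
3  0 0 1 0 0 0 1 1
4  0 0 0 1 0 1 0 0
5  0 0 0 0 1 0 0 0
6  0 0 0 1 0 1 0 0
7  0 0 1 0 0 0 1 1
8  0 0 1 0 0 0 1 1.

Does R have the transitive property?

Transitive: yes — every two-step R-path is closed by a direct edge.

Yes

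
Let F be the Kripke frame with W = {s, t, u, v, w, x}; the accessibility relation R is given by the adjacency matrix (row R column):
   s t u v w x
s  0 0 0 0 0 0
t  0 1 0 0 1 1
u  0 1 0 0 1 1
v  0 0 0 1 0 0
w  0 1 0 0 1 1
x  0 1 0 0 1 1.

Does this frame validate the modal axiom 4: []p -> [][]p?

Axiom 4 corresponds to the accessibility relation being transitive.
Transitive: yes — every two-step R-path is closed by a direct edge.

Yes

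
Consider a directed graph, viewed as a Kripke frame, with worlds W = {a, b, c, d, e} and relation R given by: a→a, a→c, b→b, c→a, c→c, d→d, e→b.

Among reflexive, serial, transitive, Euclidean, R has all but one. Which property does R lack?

reflexive

Reflexive: no — e is not related to itself.
Serial: yes — every world has a successor (e.g. a R a).
Transitive: yes — every two-step R-path is closed by a direct edge.
Euclidean: yes — any two successors of a common world are R-related.
Only reflexive fails.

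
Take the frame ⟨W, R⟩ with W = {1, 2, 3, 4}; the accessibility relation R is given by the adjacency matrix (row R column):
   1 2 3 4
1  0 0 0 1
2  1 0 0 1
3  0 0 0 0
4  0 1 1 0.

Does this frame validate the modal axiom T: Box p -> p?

No

The schema T characterises exactly the reflexive frames.
Reflexive: no — 1 is not related to itself.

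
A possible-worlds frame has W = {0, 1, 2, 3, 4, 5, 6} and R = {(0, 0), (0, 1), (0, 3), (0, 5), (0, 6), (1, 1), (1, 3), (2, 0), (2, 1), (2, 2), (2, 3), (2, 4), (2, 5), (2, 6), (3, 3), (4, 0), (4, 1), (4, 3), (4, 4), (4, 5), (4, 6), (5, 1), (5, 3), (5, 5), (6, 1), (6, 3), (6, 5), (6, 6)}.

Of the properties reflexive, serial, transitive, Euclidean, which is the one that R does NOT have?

Reflexive: yes — every world is R-related to itself.
Serial: yes — every world has a successor (e.g. 0 R 0).
Transitive: yes — every two-step R-path is closed by a direct edge.
Euclidean: no — 0 R 1 and 0 R 5, but not 1 R 5.
Only Euclidean fails.

Euclidean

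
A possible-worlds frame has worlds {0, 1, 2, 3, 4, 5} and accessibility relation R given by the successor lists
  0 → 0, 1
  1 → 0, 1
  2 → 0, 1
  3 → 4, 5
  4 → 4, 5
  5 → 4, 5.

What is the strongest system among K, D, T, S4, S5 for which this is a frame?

D

Serial (axiom D): yes — every world has a successor (e.g. 0 R 0).
Reflexive (axiom T): no — 2 is not related to itself.
Transitive (axiom 4): yes — every two-step R-path is closed by a direct edge.
Euclidean (axiom 5): yes — any two successors of a common world are R-related.
So F validates K, D; T would additionally require R to be reflexive. The strongest is D.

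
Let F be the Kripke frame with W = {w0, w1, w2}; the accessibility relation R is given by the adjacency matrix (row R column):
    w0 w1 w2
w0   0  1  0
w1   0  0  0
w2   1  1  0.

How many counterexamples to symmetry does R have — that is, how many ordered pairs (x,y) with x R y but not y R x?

Enumerating: (w0,w1), (w2,w0), (w2,w1).

3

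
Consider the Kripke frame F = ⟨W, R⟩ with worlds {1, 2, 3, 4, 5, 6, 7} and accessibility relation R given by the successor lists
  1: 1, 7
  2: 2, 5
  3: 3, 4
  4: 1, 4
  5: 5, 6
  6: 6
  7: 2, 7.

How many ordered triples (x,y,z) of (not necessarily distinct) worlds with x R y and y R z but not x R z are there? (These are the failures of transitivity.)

Enumerating: (1,7,2), (2,5,6), (3,4,1), (4,1,7), (7,2,5).

5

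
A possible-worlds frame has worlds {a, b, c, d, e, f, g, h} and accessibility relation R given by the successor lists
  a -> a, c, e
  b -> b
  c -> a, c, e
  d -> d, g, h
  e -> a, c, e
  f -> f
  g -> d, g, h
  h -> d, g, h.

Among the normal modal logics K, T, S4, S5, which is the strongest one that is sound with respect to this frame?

Reflexive (axiom T): yes — every world is R-related to itself.
Transitive (axiom 4): yes — every two-step R-path is closed by a direct edge.
Euclidean (axiom 5): yes — any two successors of a common world are R-related.
So F validates K, T, S4, S5. The strongest is S5.

S5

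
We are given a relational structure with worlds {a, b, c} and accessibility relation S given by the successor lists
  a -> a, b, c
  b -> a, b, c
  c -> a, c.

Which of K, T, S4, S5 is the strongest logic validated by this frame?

T

Reflexive (axiom T): yes — every world is S-related to itself.
Transitive (axiom 4): no — c S a and a S b, but not c S b.
Euclidean (axiom 5): no — a S c and a S b, but not c S b.
So F validates K, T; S4 would additionally require S to be transitive. The strongest is T.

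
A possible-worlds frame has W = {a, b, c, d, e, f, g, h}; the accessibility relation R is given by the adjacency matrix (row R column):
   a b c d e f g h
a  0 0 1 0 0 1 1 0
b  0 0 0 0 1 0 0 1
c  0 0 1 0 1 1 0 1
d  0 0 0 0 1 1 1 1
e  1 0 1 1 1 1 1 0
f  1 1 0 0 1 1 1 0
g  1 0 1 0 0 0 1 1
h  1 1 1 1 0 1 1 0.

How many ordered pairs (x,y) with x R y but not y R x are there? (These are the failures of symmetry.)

Enumerating: (a,c), (b,e), (c,f), (d,f), (d,g), (e,a), (e,g), (f,b), (f,g), (g,c), (h,a), (h,f).

12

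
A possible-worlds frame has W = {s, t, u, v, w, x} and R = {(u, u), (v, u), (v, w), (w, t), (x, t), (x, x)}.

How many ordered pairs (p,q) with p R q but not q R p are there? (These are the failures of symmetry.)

4

Enumerating: (v,u), (v,w), (w,t), (x,t).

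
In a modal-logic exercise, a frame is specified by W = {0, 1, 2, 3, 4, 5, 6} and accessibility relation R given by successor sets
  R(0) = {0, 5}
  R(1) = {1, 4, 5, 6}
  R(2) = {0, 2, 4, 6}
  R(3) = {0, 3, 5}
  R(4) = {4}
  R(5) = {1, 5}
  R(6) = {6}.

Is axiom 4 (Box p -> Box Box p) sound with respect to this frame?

No

By correspondence theory, 4 is valid on a frame iff R is transitive.
Transitive: no — 0 R 5 and 5 R 1, but not 0 R 1.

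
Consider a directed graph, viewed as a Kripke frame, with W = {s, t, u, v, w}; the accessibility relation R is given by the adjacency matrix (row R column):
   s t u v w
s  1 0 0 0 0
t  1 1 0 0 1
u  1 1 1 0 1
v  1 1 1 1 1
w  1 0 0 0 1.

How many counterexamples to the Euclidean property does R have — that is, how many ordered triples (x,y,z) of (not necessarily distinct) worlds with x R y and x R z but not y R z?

20

Enumerating: (t,s,t), (t,s,w), (t,w,t), (u,s,t), (u,s,u), (u,s,w), (u,t,u), (u,w,t), (u,w,u), (v,s,t), (v,s,u), (v,s,v), … and 8 more.
Total: 20.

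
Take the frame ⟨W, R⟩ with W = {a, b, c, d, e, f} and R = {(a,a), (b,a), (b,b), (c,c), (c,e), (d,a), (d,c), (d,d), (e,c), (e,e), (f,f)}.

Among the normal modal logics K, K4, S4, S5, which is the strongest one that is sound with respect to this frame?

K

Transitive (axiom 4): no — d R c and c R e, but not d R e.
Reflexive (axiom T): yes — every world is R-related to itself.
Euclidean (axiom 5): no — d R a and d R c, but not a R c.
So F validates K; K4 would additionally require R to be transitive. The strongest is K.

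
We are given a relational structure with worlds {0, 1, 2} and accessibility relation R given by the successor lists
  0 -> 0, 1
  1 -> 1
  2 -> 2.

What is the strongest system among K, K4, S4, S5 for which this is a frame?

S4

Transitive (axiom 4): yes — every two-step R-path is closed by a direct edge.
Reflexive (axiom T): yes — every world is R-related to itself.
Euclidean (axiom 5): no — 0 R 1 and 0 R 0, but not 1 R 0.
So F validates K, K4, S4; S5 would additionally require R to be Euclidean. The strongest is S4.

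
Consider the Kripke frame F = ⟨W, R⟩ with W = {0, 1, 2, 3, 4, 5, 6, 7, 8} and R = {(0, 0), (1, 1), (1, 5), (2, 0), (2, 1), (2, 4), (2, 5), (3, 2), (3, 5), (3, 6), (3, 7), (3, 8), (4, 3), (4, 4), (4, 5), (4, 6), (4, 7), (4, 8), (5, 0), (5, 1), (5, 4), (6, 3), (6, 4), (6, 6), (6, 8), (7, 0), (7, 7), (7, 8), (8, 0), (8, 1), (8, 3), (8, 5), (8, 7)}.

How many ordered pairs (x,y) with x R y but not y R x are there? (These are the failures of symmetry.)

16

Enumerating: (2,0), (2,1), (2,4), (2,5), (3,2), (3,5), (3,7), (4,3), (4,7), (4,8), (5,0), (6,8), (7,0), (8,0), (8,1), (8,5).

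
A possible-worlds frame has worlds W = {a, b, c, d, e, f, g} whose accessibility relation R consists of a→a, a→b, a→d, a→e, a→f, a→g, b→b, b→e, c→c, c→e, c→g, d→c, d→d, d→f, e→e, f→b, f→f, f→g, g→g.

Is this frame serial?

Yes

Serial: yes — every world has a successor (e.g. a R a).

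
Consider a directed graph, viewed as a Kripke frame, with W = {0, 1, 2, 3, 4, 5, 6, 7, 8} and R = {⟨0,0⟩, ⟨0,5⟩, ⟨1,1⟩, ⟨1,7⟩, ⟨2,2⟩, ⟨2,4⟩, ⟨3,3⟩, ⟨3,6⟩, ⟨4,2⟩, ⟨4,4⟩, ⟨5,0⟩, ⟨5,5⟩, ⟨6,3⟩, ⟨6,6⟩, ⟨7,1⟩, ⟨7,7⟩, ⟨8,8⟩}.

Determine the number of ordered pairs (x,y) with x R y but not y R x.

R is symmetric; there are no such tuples.

0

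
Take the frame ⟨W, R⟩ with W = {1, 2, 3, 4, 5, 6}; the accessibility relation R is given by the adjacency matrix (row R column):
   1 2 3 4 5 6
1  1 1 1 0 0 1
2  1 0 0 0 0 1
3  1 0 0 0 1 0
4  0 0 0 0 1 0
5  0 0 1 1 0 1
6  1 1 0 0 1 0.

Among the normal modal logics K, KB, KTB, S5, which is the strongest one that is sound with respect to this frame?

KB

Symmetric (axiom B): yes — every pair in R has its reverse in R.
Reflexive (axiom T): no — 2 is not related to itself.
Euclidean (axiom 5): no — 1 R 2 and 1 R 3, but not 2 R 3.
So F validates K, KB; KTB would additionally require R to be reflexive. The strongest is KB.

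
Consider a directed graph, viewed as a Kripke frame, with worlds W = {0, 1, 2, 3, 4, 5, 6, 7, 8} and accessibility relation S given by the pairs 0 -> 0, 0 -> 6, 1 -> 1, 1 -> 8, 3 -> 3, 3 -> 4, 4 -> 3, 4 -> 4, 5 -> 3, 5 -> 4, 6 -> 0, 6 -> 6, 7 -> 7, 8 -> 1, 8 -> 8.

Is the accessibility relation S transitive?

Yes

Transitive: yes — every two-step S-path is closed by a direct edge.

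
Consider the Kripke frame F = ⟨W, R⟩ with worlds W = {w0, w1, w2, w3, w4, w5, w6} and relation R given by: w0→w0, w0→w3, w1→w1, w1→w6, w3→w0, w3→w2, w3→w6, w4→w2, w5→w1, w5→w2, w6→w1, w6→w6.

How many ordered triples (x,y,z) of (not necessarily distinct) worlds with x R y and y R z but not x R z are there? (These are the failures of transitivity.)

Enumerating: (w0,w3,w2), (w0,w3,w6), (w3,w0,w3), (w3,w6,w1), (w5,w1,w6).

5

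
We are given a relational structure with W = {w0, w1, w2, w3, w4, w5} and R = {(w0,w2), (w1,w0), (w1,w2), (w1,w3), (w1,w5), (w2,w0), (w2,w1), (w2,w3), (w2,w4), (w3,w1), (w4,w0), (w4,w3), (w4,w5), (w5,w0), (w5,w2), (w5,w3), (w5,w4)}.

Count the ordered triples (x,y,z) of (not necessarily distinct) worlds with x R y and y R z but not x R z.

Enumerating: (w0,w2,w0), (w0,w2,w1), (w0,w2,w3), (w0,w2,w4), (w1,w2,w1), (w1,w2,w4), (w1,w3,w1), (w1,w5,w4), (w2,w0,w2), (w2,w1,w2), (w2,w1,w5), (w2,w4,w5), … and 11 more.
Total: 23.

23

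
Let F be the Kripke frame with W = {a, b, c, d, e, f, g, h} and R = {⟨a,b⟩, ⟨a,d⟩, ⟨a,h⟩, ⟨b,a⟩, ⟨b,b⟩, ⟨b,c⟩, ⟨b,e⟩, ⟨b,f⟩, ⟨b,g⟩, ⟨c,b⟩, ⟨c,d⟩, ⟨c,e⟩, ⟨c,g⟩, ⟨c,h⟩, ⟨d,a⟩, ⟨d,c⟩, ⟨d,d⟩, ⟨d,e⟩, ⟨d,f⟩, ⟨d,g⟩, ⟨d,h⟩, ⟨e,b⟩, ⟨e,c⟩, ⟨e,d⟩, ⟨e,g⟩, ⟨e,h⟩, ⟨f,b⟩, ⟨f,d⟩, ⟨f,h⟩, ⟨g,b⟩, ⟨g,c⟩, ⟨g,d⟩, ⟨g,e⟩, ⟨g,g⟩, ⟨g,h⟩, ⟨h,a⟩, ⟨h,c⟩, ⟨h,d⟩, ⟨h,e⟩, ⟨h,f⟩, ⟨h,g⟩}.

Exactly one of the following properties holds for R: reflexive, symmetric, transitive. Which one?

symmetric

Reflexive: no — a is not related to itself.
Symmetric: yes — every pair in R has its reverse in R.
Transitive: no — a R b and b R c, but not a R c.
Only symmetric holds.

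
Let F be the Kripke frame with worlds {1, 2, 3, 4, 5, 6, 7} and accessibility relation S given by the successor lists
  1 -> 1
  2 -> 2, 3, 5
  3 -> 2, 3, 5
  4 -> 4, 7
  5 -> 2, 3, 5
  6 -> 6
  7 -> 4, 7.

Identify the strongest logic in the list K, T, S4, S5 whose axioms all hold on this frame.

S5

Reflexive (axiom T): yes — every world is S-related to itself.
Transitive (axiom 4): yes — every two-step S-path is closed by a direct edge.
Euclidean (axiom 5): yes — any two successors of a common world are S-related.
So F validates K, T, S4, S5. The strongest is S5.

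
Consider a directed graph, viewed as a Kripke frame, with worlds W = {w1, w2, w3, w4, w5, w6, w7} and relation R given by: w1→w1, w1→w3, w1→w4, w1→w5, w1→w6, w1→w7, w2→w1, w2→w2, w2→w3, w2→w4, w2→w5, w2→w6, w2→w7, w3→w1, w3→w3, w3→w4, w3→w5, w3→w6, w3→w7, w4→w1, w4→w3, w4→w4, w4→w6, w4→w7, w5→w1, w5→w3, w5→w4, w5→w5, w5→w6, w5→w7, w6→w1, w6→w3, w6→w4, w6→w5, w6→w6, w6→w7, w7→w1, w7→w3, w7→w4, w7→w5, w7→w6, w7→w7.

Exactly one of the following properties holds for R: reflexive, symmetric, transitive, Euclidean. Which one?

reflexive

Reflexive: yes — every world is R-related to itself.
Symmetric: no — w2 R w1 but not w1 R w2.
Transitive: no — w4 R w1 and w1 R w5, but not w4 R w5.
Euclidean: no — w1 R w4 and w1 R w5, but not w4 R w5.
Only reflexive holds.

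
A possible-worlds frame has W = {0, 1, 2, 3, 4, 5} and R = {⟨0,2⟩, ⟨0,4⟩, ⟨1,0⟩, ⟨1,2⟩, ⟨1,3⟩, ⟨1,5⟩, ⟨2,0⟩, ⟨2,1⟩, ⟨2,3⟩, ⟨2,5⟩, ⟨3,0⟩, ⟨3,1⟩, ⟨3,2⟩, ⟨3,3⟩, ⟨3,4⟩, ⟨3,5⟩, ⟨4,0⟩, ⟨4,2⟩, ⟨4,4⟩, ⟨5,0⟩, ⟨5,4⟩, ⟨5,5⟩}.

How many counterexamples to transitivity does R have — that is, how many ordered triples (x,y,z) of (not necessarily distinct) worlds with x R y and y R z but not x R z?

21

Enumerating: (0,2,0), (0,2,1), (0,2,3), (0,2,5), (0,4,0), (1,0,4), (1,2,1), (1,3,1), (1,3,4), (1,5,4), (2,0,2), (2,0,4), … and 9 more.
Total: 21.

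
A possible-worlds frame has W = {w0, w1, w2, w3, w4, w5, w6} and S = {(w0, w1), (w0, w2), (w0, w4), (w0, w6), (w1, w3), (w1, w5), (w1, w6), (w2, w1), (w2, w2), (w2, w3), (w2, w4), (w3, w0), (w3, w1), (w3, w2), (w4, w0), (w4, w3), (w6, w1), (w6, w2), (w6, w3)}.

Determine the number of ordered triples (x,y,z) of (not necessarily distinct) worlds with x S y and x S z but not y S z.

Enumerating: (w0,w1,w1), (w0,w1,w2), (w0,w1,w4), (w0,w2,w6), (w0,w4,w1), (w0,w4,w2), (w0,w4,w4), (w0,w4,w6), (w0,w6,w4), (w0,w6,w6), (w1,w3,w3), (w1,w3,w5), … and 25 more.
Total: 37.

37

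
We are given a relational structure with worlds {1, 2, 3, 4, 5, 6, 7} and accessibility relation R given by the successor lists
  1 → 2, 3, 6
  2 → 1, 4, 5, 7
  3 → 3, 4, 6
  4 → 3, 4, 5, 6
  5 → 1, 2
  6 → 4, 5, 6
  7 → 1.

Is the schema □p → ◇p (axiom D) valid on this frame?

Yes

Axiom D corresponds to the accessibility relation being serial.
Serial: yes — every world has a successor (e.g. 1 R 2).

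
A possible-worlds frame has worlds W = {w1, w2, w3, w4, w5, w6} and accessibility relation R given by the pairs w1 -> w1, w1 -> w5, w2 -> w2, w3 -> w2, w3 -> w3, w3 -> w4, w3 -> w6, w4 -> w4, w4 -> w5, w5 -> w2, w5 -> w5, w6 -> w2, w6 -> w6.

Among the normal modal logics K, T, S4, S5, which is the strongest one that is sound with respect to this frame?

Reflexive (axiom T): yes — every world is R-related to itself.
Transitive (axiom 4): no — w1 R w5 and w5 R w2, but not w1 R w2.
Euclidean (axiom 5): no — w3 R w2 and w3 R w4, but not w2 R w4.
So F validates K, T; S4 would additionally require R to be transitive. The strongest is T.

T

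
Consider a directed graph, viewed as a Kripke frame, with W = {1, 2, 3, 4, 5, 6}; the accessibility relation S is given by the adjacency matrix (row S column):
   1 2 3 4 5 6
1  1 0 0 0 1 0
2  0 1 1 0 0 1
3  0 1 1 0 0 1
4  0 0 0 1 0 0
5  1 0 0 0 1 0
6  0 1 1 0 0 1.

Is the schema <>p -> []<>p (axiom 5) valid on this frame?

Axiom 5 corresponds to the accessibility relation being Euclidean.
Euclidean: yes — any two successors of a common world are S-related.

Yes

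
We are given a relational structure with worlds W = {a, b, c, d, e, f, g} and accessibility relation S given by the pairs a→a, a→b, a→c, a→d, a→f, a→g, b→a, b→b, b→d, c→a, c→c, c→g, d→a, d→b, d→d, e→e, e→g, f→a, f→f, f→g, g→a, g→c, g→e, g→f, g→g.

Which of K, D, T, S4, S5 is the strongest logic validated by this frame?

T

Serial (axiom D): yes — every world has a successor (e.g. a S a).
Reflexive (axiom T): yes — every world is S-related to itself.
Transitive (axiom 4): no — a S g and g S e, but not a S e.
Euclidean (axiom 5): no — a S b and a S c, but not b S c.
So F validates K, D, T; S4 would additionally require S to be transitive. The strongest is T.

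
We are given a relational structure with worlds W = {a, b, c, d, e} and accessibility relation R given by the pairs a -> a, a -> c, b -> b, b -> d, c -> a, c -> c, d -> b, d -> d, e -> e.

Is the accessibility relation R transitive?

Yes

Transitive: yes — every two-step R-path is closed by a direct edge.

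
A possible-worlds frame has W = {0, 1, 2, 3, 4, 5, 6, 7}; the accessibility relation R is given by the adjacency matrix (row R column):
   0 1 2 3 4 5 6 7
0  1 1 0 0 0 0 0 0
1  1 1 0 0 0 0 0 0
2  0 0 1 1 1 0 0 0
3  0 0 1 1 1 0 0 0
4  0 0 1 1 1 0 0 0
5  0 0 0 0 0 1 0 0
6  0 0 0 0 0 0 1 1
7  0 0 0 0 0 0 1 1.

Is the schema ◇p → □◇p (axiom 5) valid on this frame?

Yes

By correspondence theory, 5 is valid on a frame iff R is Euclidean.
Euclidean: yes — any two successors of a common world are R-related.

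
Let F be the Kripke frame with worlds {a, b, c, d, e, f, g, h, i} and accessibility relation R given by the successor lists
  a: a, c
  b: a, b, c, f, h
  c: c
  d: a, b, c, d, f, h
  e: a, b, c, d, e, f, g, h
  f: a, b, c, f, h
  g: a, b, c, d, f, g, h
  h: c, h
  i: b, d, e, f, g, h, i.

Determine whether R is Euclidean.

Euclidean: no — b R a and b R f, but not a R f.

No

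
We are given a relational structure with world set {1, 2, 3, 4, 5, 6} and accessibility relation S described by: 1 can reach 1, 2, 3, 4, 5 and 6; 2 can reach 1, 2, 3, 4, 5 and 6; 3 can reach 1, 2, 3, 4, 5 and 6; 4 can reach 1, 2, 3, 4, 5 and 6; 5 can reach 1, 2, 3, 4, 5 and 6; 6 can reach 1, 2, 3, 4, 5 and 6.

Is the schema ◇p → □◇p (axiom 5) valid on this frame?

Yes

The schema 5 characterises exactly the Euclidean frames.
Euclidean: yes — any two successors of a common world are S-related.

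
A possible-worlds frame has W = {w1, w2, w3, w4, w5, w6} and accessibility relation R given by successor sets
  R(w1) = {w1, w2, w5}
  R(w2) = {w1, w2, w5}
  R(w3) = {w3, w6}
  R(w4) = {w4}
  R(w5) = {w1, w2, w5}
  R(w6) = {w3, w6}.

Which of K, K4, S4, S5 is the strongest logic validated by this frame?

Transitive (axiom 4): yes — every two-step R-path is closed by a direct edge.
Reflexive (axiom T): yes — every world is R-related to itself.
Euclidean (axiom 5): yes — any two successors of a common world are R-related.
So F validates K, K4, S4, S5. The strongest is S5.

S5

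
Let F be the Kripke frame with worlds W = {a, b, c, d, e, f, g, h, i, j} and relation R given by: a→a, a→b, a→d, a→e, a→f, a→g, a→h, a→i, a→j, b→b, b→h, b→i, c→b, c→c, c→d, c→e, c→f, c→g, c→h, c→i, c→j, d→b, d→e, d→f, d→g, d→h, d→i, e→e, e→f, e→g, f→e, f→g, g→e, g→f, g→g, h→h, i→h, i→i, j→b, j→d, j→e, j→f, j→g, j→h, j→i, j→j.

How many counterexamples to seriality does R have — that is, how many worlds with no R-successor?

R is serial; there are no such worlds.

0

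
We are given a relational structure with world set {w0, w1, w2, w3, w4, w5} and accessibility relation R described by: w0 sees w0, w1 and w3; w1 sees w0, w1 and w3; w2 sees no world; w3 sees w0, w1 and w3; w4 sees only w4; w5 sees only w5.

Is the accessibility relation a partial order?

Reflexive: no — w2 is not related to itself.
Transitive: yes — every two-step R-path is closed by a direct edge.
Antisymmetric: no — w0 R w1 and w1 R w0 with w0 ≠ w1.
So R is not a partial order.

No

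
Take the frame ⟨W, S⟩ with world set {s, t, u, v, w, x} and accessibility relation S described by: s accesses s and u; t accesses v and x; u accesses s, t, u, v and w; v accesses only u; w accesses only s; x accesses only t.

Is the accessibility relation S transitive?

Transitive: no — s S u and u S t, but not s S t.

No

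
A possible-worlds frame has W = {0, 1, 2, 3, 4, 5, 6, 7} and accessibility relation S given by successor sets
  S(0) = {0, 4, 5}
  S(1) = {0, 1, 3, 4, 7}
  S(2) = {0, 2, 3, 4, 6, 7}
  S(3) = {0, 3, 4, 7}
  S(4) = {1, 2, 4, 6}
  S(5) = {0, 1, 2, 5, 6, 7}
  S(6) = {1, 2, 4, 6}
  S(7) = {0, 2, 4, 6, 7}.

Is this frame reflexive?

Reflexive: yes — every world is S-related to itself.

Yes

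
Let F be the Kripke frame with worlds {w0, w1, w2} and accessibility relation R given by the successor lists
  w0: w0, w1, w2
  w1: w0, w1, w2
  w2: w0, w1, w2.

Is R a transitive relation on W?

Transitive: yes — every two-step R-path is closed by a direct edge.

Yes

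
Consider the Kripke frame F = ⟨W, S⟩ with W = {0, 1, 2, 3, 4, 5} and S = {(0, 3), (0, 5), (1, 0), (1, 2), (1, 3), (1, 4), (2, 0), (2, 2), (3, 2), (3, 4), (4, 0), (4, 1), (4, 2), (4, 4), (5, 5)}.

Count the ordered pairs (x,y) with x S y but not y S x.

10

Enumerating: (0,3), (0,5), (1,0), (1,2), (1,3), (2,0), (3,2), (3,4), (4,0), (4,2).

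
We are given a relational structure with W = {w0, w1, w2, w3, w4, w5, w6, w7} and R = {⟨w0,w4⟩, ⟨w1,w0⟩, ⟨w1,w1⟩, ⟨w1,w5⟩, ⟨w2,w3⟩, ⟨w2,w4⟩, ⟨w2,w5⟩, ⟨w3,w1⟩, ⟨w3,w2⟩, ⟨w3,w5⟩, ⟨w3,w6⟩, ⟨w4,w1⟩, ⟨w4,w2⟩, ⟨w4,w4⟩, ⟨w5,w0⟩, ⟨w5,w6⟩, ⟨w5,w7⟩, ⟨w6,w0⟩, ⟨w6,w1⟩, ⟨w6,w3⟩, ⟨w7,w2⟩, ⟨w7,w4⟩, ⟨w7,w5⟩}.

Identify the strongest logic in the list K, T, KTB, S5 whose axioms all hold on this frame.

Reflexive (axiom T): no — w0 is not related to itself.
Symmetric (axiom B): no — w0 R w4 but not w4 R w0.
Euclidean (axiom 5): no — w1 R w0 and w1 R w5, but not w0 R w5.
So F validates K; T would additionally require R to be reflexive. The strongest is K.

K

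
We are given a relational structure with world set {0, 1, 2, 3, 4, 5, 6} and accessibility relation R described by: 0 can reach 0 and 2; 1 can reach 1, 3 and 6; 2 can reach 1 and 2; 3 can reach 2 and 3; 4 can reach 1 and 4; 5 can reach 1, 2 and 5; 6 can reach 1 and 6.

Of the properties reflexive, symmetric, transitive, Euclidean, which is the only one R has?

reflexive

Reflexive: yes — every world is R-related to itself.
Symmetric: no — 0 R 2 but not 2 R 0.
Transitive: no — 0 R 2 and 2 R 1, but not 0 R 1.
Euclidean: no — 1 R 3 and 1 R 6, but not 3 R 6.
Only reflexive holds.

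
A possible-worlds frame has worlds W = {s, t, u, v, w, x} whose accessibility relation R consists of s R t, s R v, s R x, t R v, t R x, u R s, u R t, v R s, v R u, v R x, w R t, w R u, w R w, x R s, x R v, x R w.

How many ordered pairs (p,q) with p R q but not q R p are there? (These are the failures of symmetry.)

Enumerating: (s,t), (t,v), (t,x), (u,s), (u,t), (v,u), (w,t), (w,u), (x,w).

9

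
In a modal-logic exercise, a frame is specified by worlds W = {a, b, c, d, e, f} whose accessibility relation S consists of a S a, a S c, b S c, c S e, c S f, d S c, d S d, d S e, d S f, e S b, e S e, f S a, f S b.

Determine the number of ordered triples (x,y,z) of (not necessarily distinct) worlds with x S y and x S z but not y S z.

Enumerating: (a,c,a), (a,c,c), (b,c,c), (c,e,f), (c,f,e), (c,f,f), (d,c,c), (d,c,d), (d,e,c), (d,e,d), (d,e,f), (d,f,c), … and 8 more.
Total: 20.

20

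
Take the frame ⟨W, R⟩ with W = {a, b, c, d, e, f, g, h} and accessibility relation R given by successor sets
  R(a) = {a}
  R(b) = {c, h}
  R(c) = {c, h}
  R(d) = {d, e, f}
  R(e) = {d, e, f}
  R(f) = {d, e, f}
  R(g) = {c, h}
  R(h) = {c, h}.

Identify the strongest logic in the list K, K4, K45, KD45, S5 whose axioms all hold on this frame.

KD45

Transitive (axiom 4): yes — every two-step R-path is closed by a direct edge.
Euclidean (axiom 5): yes — any two successors of a common world are R-related.
Serial (axiom D): yes — every world has a successor (e.g. a R a).
Reflexive (axiom T): no — b is not related to itself.
So F validates K, K4, K45, KD45; S5 would additionally require R to be reflexive. The strongest is KD45.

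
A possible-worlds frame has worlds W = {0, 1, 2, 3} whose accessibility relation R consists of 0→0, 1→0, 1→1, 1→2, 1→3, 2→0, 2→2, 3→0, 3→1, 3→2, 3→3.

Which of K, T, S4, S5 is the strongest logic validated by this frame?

Reflexive (axiom T): yes — every world is R-related to itself.
Transitive (axiom 4): yes — every two-step R-path is closed by a direct edge.
Euclidean (axiom 5): no — 1 R 0 and 1 R 2, but not 0 R 2.
So F validates K, T, S4; S5 would additionally require R to be Euclidean. The strongest is S4.

S4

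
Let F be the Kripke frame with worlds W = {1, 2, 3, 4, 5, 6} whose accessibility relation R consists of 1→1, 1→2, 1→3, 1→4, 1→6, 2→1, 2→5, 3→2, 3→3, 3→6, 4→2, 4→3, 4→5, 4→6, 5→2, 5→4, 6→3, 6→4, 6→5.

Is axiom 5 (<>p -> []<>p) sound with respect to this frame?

By correspondence theory, 5 is valid on a frame iff R is Euclidean.
Euclidean: no — 1 R 2 and 1 R 3, but not 2 R 3.

No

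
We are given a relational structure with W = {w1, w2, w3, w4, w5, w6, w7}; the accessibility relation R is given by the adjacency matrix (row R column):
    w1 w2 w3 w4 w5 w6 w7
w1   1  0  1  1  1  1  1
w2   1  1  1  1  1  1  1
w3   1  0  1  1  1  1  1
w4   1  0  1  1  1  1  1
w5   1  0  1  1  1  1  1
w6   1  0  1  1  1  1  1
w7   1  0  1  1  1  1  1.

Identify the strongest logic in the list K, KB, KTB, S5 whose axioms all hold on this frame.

Symmetric (axiom B): no — w2 R w1 but not w1 R w2.
Reflexive (axiom T): yes — every world is R-related to itself.
Euclidean (axiom 5): no — w2 R w1 and w2 R w2, but not w1 R w2.
So F validates K; KB would additionally require R to be symmetric. The strongest is K.

K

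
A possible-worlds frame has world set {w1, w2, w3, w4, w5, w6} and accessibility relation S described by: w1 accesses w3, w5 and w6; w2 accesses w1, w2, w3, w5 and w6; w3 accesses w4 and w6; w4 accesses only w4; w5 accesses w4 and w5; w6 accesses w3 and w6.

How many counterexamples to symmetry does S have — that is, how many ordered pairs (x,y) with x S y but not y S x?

Enumerating: (w1,w3), (w1,w5), (w1,w6), (w2,w1), (w2,w3), (w2,w5), (w2,w6), (w3,w4), (w5,w4).

9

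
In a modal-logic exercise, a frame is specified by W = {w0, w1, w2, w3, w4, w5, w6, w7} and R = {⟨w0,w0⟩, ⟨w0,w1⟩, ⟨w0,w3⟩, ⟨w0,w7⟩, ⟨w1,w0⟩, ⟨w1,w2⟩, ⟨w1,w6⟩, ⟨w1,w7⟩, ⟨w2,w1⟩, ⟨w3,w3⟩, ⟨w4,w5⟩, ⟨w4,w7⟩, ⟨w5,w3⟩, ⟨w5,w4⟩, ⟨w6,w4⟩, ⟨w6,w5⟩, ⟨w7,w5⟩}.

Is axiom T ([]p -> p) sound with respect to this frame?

The schema T characterises exactly the reflexive frames.
Reflexive: no — w1 is not related to itself.

No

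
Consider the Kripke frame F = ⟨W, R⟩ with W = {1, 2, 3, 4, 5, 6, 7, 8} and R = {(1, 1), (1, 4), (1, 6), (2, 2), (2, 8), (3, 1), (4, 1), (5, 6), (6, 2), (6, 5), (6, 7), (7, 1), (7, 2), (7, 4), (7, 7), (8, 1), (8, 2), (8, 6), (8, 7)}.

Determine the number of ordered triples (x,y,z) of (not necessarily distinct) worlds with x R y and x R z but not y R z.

29

Enumerating: (1,4,4), (1,4,6), (1,6,1), (1,6,4), (1,6,6), (2,8,8), (5,6,6), (6,2,5), (6,2,7), (6,5,2), (6,5,5), (6,5,7), … and 17 more.
Total: 29.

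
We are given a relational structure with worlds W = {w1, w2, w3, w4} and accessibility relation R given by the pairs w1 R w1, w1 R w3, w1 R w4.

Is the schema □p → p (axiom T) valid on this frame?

No

The schema T characterises exactly the reflexive frames.
Reflexive: no — w2 is not related to itself.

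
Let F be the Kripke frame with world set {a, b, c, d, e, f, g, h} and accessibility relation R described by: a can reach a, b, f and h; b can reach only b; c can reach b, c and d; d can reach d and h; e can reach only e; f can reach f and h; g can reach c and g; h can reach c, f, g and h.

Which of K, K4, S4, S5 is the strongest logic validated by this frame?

K

Transitive (axiom 4): no — a R h and h R c, but not a R c.
Reflexive (axiom T): yes — every world is R-related to itself.
Euclidean (axiom 5): no — a R b and a R f, but not b R f.
So F validates K; K4 would additionally require R to be transitive. The strongest is K.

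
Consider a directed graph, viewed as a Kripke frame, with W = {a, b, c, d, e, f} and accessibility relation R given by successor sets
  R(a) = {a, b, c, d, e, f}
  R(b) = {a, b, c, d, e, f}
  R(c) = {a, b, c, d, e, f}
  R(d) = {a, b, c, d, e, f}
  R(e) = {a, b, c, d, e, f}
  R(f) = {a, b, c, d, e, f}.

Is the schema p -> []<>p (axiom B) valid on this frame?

Yes

By correspondence theory, B is valid on a frame iff R is symmetric.
Symmetric: yes — every pair in R has its reverse in R.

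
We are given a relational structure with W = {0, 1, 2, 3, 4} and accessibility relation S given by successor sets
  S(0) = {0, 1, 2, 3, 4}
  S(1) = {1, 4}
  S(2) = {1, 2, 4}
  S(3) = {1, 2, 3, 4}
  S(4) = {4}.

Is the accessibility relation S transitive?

Yes

Transitive: yes — every two-step S-path is closed by a direct edge.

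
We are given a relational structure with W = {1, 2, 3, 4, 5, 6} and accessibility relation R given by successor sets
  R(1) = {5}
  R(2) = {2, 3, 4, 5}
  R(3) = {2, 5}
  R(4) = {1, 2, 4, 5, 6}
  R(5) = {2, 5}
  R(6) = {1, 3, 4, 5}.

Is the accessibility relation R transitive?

Transitive: no — 1 R 5 and 5 R 2, but not 1 R 2.

No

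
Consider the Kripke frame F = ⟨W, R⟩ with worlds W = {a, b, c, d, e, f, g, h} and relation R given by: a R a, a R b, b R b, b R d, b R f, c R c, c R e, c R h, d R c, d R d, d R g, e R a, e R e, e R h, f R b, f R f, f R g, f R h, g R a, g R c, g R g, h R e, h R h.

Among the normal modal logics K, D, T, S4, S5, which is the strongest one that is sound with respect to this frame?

Serial (axiom D): yes — every world has a successor (e.g. a R a).
Reflexive (axiom T): yes — every world is R-related to itself.
Transitive (axiom 4): no — a R b and b R d, but not a R d.
Euclidean (axiom 5): no — b R d and b R f, but not d R f.
So F validates K, D, T; S4 would additionally require R to be transitive. The strongest is T.

T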